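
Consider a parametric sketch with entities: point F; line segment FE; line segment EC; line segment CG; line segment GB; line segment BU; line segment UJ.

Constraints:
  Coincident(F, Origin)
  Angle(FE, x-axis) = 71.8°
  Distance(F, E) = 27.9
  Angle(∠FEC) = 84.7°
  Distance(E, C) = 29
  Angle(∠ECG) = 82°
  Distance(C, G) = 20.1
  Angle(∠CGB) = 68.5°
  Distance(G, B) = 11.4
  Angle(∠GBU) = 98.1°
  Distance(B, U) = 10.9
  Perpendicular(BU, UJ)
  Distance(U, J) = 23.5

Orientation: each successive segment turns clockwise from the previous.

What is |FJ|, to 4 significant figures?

42.33

F is at the origin; FE runs at 71.8° with length 27.9, so E = (8.714, 26.50). ∠FEC = 84.7° gives EC at -23.50° from the x-axis; with |EC| = 29.0, C = (35.31, 14.94). ∠ECG = 82.0° gives CG at -121.5° from the x-axis; with |CG| = 20.1, G = (24.81, -2.198). ∠CGB = 68.5° gives GB at 127.0° from the x-axis; with |GB| = 11.4, B = (17.95, 6.907). ∠GBU = 98.1° gives BU at 45.10° from the x-axis; with |BU| = 10.9, U = (25.64, 14.63). BU is perpendicular to UJ, so UJ runs at -44.90°; with |UJ| = 23.5, J = (42.29, -1.960). Then |FJ| = |J − F| = 42.33.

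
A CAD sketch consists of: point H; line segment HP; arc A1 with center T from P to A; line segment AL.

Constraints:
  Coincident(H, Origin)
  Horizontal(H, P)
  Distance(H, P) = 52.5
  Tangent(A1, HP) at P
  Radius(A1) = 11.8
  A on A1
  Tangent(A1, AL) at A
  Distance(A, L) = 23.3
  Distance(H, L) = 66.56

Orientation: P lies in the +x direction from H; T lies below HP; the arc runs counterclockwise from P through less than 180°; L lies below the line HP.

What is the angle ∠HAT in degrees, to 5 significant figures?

125.15°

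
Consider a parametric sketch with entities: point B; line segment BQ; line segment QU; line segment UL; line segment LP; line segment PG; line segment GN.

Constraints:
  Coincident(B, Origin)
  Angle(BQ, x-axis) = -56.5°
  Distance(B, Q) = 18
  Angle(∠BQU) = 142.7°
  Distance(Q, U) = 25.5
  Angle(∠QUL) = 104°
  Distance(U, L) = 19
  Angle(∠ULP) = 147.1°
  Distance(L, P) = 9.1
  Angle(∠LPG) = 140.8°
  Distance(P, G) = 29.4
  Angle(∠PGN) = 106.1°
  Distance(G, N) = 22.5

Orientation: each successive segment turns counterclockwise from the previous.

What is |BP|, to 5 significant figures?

44.497

B is at the origin; BQ runs at -56.5° with length 18.0, so Q = (9.9349, -15.010). ∠BQU = 142.7° gives QU at -19.200° from the x-axis; with |QU| = 25.5, U = (34.016, -23.396). ∠QUL = 104.0° gives UL at 56.800° from the x-axis; with |UL| = 19.0, L = (44.420, -7.4975). ∠ULP = 147.1° gives LP at 89.700° from the x-axis; with |LP| = 9.1, P = (44.468, 1.6024). Then |BP| = |P − B| = 44.497.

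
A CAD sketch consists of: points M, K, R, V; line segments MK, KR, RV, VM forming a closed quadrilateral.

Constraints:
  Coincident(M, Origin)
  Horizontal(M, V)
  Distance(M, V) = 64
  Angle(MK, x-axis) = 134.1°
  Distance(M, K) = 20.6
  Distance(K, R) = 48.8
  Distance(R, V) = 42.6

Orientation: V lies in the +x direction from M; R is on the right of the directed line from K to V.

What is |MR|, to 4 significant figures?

28.55

Checks: |KR| = 48.80 ✓; |RV| = 42.60 ✓.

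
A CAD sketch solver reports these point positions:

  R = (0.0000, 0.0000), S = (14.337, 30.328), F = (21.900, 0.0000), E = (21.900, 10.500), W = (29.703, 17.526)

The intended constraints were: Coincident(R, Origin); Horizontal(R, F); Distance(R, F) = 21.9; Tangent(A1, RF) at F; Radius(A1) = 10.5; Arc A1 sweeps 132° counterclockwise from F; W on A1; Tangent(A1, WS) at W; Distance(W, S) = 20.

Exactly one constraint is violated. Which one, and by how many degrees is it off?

Tangent(A1, WS) at W — off by 8.20°.

R = (0.00, 0.00) ✓; R.y = 0.00, F.y = 0.00 ✓; |RF| = 21.90 ✓; ∠(EF, FR) = 90.00° ✓; |EF| = 10.50 ✓; bearing(E→W) − bearing(E→F) = 132.0° ✓; |EW| = 10.50 ✓; ∠(EW, WS) = 81.80° ✗; |WS| = 20.00 ✓.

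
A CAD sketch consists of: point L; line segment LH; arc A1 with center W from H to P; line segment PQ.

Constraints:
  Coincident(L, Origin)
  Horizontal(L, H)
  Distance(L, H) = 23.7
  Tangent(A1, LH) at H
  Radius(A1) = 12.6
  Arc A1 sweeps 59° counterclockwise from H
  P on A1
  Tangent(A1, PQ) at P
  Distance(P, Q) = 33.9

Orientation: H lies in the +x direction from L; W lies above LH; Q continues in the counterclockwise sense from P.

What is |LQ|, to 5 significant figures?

62.743

L is at the origin; L and H share the same y with |LH| = 23.7 and H on the +x side, so H = (23.700, 0.0000). The tangent condition forces WH to be normal to LH, so W = H + (0, 12.6) = (23.700, 12.600). On A1, H sits at bearing -90° from W; a 59° counterclockwise sweep puts P at bearing -31°, so P = W + 12.6·(cos -31°, sin -31°) = (34.500, 6.1105). Tangency of A1 to PQ means the radius WP is perpendicular to PQ, so PQ runs along (−sin -31°, cos -31°); with |PQ| = 33.9, Q = (51.960, 35.168). Then |LQ| = |Q − L| = 62.743.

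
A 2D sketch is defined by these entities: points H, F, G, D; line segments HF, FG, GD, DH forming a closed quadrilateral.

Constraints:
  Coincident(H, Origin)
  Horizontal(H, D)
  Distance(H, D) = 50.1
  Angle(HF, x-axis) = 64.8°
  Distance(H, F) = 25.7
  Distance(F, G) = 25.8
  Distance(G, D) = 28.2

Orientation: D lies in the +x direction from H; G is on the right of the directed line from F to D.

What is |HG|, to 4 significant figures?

21.90

Checks: |FG| = 25.80 ✓; |GD| = 28.20 ✓.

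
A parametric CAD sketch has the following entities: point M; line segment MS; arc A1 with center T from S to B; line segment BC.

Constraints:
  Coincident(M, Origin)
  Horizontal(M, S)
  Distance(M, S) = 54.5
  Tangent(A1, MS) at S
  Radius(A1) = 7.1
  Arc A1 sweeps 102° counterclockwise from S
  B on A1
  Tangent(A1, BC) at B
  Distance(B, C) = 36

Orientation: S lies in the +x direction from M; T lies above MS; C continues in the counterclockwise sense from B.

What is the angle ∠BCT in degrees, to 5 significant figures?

11.157°

On A1, S sits at bearing -90° from T; a 102° counterclockwise sweep puts B at bearing 12°, so B = T + 7.1·(cos 12°, sin 12°) = (61.445, 8.5762). Tangency of A1 to BC means the radius TB is perpendicular to BC, so BC runs along (−sin 12°, cos 12°); with |BC| = 36.0, C = (53.960, 43.789). Then cos ∠BCT = CB·CT / (|CB||CT|), giving 11.157°.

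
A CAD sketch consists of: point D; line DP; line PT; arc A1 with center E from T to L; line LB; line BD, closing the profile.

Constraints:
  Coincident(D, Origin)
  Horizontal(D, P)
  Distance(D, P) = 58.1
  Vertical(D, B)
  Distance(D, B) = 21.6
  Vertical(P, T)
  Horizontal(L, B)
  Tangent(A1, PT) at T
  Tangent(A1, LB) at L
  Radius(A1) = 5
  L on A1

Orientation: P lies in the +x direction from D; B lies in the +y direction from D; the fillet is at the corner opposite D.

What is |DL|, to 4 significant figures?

57.33

The virtual corner opposite D is at (58.10, 21.60). The tangent condition forces ET to be normal to PT and tangency of A1 to LB means the radius EL is perpendicular to LB, with radius 5.0, so the center E sits 5.0 in from both sides at E = (53.10, 16.60). That places the tangent points at T = (58.10, 16.60) on PT and L = (53.10, 21.60) on LB. Then |DL| = |L − D| = 57.33.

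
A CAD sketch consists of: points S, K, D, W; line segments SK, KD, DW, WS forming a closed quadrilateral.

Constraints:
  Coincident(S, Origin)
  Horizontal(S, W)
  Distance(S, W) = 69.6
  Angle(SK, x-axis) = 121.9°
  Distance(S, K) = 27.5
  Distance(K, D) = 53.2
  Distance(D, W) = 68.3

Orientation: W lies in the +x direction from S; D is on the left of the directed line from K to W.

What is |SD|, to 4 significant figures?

61.59

Checks: |SW| = 69.60 ✓; |SK| = 27.50 ✓; |KD| = 53.20 ✓; |DW| = 68.30 ✓.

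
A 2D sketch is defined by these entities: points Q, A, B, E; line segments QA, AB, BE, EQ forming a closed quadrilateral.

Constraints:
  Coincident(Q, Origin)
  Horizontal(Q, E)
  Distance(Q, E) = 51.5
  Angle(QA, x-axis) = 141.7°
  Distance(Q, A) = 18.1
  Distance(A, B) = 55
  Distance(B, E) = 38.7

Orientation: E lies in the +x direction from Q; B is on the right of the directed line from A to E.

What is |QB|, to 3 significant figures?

37.1

Q is at the origin; Q and E share the same y with |QE| = 51.5 and E in +x, so E = (51.5, 0). QA runs at 141.7° with |QA| = 18.1, so A = (-14.2, 11.2). B is determined by |AB| = 55.0 and |BE| = 38.7 together: it lies at the intersection of circle(A, 55.0) and circle(E, 38.7). With |AE| = 66.7, the foot of the radical line on AE is 44.8 from A and the perpendicular offset is √(55.0² − 44.8²) = 31.9. Taking the right-of-AE solution: B = (24.6, -27.8).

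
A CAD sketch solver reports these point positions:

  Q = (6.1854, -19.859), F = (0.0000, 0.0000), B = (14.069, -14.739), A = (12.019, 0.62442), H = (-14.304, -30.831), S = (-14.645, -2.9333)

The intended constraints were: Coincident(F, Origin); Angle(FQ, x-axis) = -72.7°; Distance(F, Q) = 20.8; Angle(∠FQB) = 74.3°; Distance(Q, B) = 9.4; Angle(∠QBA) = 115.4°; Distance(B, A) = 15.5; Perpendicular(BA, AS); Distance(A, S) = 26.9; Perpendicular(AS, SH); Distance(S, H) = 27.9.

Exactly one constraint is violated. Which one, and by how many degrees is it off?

Perpendicular(AS, SH) — off by 6.90°.

F = (0.00, 0.00) ✓; FQ at -72.70° ✓; |FQ| = 20.80 ✓; ∠FQB = 74.30° ✓; |QB| = 9.400 ✓; ∠QBA = 115.4° ✓; |BA| = 15.50 ✓; ∠(BA, AS) = 90.00° ✓; |AS| = 26.90 ✓; ∠(AS, SH) = 83.10° ✗; |SH| = 27.90 ✓.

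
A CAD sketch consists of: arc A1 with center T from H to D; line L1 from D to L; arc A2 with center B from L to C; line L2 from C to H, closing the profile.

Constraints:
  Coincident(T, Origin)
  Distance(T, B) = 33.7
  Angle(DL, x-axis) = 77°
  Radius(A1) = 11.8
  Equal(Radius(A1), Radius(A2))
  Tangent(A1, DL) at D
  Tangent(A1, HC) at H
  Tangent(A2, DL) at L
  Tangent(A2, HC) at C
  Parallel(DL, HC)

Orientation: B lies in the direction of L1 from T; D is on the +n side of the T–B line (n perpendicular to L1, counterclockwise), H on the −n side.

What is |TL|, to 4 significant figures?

35.71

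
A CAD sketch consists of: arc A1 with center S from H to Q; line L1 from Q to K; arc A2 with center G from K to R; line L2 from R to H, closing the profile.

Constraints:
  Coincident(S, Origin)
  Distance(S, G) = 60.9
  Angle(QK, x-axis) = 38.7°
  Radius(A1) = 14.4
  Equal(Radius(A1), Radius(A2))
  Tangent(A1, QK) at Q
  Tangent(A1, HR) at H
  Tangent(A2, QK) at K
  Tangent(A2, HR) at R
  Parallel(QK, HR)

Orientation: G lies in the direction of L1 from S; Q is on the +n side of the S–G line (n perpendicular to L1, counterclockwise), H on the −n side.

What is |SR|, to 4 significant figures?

62.58

The slot axis is L1's direction at 38.7°, so u = (cos 38.7°, sin 38.7°) = (0.7804, 0.6252) and n = (−sin 38.7°, cos 38.7°) = (-0.6252, 0.7804). S is at the origin and G lies 60.9 along u from S, so G = 60.9·u = (47.53, 38.08). Tangency of A1 to both parallel lines with radius 14.4 puts Q and H at S ± 14.4·n: Q = (-9.003, 11.24), H = (9.003, -11.24). Equal radii place K and R the same way about G: K = G + 14.4·n = (38.52, 49.32), R = G − 14.4·n = (56.53, 26.84). Then |SR| = |R − S| = 62.58.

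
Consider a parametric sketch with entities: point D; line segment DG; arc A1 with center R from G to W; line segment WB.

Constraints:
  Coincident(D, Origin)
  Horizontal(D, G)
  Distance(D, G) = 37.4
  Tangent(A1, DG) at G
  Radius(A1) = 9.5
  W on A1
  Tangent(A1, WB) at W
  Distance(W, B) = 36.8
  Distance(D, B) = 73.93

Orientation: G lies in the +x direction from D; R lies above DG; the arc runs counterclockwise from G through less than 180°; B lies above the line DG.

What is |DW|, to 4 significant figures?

45.78

Checks: |RW| = 9.500 ✓; ∠(RW, WB) = 90.00° ✓; |WB| = 36.80 ✓; |DB| = 73.93 ✓.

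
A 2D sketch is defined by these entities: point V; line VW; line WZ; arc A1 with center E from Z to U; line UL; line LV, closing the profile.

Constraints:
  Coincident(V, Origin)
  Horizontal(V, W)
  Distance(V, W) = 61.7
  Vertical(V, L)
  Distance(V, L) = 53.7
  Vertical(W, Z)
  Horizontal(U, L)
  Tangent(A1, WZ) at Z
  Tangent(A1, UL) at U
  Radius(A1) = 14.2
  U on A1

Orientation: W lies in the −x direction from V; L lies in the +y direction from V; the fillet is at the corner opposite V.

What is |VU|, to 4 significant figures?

71.69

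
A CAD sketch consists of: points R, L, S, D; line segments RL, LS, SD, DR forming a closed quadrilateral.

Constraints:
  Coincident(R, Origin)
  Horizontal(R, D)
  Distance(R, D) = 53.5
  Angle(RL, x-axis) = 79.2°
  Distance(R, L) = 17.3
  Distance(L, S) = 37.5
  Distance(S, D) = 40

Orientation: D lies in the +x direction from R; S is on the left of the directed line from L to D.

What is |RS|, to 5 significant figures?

50.551

Checks: |LS| = 37.50 ✓; |SD| = 40.00 ✓.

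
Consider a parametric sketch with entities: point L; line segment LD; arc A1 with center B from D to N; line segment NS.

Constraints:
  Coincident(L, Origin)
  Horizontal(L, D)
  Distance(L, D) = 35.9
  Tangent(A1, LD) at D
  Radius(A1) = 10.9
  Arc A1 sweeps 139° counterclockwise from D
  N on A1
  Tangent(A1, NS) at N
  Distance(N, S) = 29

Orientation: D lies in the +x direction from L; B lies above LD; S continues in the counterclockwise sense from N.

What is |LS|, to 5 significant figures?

43.629

On A1, D sits at bearing -90° from B; a 139° counterclockwise sweep puts N at bearing 49°, so N = B + 10.9·(cos 49°, sin 49°) = (43.051, 19.126). Since A1 is tangent to NS there, BN ⟂ NS, so NS runs along (−sin 49°, cos 49°); with |NS| = 29.0, S = (21.164, 38.152). Then |LS| = |S − L| = 43.629.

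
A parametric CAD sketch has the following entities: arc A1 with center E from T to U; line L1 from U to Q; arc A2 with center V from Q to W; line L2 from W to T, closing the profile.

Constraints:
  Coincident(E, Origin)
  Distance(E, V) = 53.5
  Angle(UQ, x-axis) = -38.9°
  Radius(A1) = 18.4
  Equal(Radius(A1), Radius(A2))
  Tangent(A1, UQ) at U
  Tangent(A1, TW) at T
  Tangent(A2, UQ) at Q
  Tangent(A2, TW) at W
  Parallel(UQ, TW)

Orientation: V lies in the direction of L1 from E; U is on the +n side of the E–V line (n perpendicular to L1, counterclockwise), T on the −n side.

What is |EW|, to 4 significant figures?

56.58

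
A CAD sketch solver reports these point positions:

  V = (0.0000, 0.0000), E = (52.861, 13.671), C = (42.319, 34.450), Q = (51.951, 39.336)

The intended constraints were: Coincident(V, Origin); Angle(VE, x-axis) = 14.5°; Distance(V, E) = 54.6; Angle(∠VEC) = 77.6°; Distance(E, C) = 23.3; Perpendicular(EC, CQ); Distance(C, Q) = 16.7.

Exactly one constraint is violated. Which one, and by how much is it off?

Distance(C, Q) = 16.7 — off by 5.90.

V = (0.00, 0.00) ✓; VE at 14.50° ✓; |VE| = 54.60 ✓; ∠VEC = 77.60° ✓; |EC| = 23.30 ✓; ∠(EC, CQ) = 90.00° ✓; |CQ| = 10.80 ✗.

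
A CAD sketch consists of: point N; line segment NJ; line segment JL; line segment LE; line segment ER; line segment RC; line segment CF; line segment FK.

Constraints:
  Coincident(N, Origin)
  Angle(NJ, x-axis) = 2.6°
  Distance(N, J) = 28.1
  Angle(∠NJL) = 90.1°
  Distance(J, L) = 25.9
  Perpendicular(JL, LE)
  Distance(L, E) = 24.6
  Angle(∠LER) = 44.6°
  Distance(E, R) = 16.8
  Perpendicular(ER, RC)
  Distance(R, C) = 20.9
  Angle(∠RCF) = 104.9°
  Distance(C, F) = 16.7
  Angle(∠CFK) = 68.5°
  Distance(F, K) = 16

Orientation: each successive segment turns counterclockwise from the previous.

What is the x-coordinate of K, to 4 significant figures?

10.46

∠RCF = 104.9° gives CF at 123.0° from the x-axis; with |CF| = 16.7, F = (19.75, 44.33). ∠CFK = 68.5° gives FK at -125.5° from the x-axis; with |FK| = 16.0, K = (10.46, 31.30). So K.x = 10.46.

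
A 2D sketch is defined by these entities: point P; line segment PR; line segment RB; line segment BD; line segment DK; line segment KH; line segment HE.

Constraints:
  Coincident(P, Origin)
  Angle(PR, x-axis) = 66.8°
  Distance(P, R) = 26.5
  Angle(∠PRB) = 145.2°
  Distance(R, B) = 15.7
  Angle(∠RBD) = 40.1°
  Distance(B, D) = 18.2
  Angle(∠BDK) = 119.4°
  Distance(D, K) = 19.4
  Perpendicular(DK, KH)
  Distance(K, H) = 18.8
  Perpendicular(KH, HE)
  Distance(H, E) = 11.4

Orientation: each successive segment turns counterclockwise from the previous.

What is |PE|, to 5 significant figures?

32.850

P is at the origin; PR runs at 66.8° with length 26.5, so R = (10.439, 24.357). ∠PRB = 145.2° gives RB at 101.60° from the x-axis; with |RB| = 15.7, B = (7.2825, 39.736). ∠RBD = 40.1° gives BD at -118.50° from the x-axis; with |BD| = 18.2, D = (-1.4018, 23.742). ∠BDK = 119.4° gives DK at -57.900° from the x-axis; with |DK| = 19.4, K = (8.9074, 7.3078). DK is perpendicular to KH, so KH runs at 32.100°; with |KH| = 18.8, H = (24.833, 17.298). KH is perpendicular to HE, so HE runs at 122.10°; with |HE| = 11.4, E = (18.775, 26.955). Then |PE| = |E − P| = 32.850.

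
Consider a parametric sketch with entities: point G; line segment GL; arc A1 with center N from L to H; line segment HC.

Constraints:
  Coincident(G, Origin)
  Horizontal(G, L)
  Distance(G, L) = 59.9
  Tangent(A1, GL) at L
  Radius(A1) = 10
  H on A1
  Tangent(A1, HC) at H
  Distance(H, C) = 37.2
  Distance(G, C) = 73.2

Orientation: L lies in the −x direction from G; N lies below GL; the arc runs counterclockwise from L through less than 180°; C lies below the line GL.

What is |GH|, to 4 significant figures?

70.52

Checks: G = (0.00, 0.00) ✓; G.y = 0.00, L.y = 0.00 ✓; |NH| = 10.00 ✓; ∠(NH, HC) = 90.00° ✓; |HC| = 37.20 ✓; |GC| = 73.20 ✓.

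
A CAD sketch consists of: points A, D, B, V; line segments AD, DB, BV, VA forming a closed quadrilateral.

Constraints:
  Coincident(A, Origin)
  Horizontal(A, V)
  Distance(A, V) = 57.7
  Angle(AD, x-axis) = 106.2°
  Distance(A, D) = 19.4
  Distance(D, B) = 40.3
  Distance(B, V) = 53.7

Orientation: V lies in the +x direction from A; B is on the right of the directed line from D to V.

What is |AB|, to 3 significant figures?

20.9

Checks: |DB| = 40.30 ✓; |BV| = 53.70 ✓.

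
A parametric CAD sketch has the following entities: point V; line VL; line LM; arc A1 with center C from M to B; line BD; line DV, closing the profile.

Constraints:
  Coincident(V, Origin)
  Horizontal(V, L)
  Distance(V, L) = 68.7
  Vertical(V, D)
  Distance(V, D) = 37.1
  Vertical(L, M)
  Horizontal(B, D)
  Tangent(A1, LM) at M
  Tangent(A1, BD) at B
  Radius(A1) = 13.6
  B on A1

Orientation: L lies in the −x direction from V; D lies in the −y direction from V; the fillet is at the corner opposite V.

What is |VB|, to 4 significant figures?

66.43

The virtual corner opposite V is at (-68.70, -37.10). Since A1 is tangent to LM there, CM ⟂ LM and since A1 is tangent to BD there, CB ⟂ BD, with radius 13.6, so the center C sits 13.6 in from both sides at C = (-55.10, -23.50). That places the tangent points at M = (-68.70, -23.50) on LM and B = (-55.10, -37.10) on BD. Then |VB| = |B − V| = 66.43.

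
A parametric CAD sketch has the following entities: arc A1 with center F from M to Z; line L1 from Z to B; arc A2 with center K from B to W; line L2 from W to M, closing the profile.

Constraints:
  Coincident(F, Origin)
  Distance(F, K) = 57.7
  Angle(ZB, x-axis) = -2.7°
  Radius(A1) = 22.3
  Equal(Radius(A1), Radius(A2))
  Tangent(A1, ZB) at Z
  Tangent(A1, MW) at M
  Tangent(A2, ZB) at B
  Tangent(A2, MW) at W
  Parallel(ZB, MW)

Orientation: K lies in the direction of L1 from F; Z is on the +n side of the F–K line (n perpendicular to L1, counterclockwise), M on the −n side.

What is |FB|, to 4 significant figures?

61.86

The slot axis is L1's direction at -2.7°, so u = (cos -2.7°, sin -2.7°) = (0.9989, -0.04711) and n = (−sin -2.7°, cos -2.7°) = (0.04711, 0.9989). F is at the origin and K lies 57.7 along u from F, so K = 57.7·u = (57.64, -2.718). Tangency of A1 to both parallel lines with radius 22.3 puts Z and M at F ± 22.3·n: Z = (1.050, 22.28), M = (-1.050, -22.28). Equal radii place B and W the same way about K: B = K + 22.3·n = (58.69, 19.56), W = K − 22.3·n = (56.59, -24.99). Then |FB| = |B − F| = 61.86.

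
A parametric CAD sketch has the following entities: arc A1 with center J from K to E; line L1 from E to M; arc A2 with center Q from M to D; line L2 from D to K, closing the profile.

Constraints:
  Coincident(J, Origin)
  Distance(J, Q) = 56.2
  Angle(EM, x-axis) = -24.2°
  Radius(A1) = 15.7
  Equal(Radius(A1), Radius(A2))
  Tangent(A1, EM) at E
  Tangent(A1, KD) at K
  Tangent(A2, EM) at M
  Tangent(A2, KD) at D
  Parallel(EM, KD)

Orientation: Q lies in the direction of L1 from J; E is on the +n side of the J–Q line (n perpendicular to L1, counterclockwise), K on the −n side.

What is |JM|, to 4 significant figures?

58.35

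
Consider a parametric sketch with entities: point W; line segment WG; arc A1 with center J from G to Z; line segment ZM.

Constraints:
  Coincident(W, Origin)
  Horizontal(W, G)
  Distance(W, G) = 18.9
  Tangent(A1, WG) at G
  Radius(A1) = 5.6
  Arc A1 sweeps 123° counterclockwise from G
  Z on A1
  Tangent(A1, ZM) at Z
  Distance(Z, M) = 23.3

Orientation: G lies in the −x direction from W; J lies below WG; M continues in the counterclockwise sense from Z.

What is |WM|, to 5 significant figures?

30.227

W is at the origin; WG is horizontal with |WG| = 18.9 and G on the −x side, so G = (-18.900, 0.0000). Since A1 is tangent to WG there, JG ⟂ WG, so J = G + (0, -5.6) = (-18.900, -5.6000). On A1, G sits at bearing 90° from J; a 123° counterclockwise sweep puts Z at bearing 213°, so Z = J + 5.6·(cos 213°, sin 213°) = (-23.597, -8.6500). Tangency of A1 to ZM means the radius JZ is perpendicular to ZM, so ZM runs along (−sin 213°, cos 213°); with |ZM| = 23.3, M = (-10.906, -28.191). Then |WM| = |M − W| = 30.227.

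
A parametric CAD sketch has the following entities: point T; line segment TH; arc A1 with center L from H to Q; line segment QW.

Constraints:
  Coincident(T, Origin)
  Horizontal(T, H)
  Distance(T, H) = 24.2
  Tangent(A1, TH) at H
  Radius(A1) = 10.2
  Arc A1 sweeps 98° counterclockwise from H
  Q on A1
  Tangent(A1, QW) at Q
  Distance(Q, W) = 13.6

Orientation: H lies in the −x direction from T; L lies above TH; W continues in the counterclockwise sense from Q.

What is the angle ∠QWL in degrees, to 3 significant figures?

36.9°

T is at the origin; TH is horizontal with |TH| = 24.2 and H on the −x side, so H = (-24.2, 0.00). A1 meets TH tangentially, so LH is at right angles to TH, so L = H + (0, 10.2) = (-24.2, 10.2). On A1, H sits at bearing -90° from L; a 98° counterclockwise sweep puts Q at bearing 8°, so Q = L + 10.2·(cos 8°, sin 8°) = (-14.1, 11.6). The tangent condition forces LQ to be normal to QW, so QW runs along (−sin 8°, cos 8°); with |QW| = 13.6, W = (-16.0, 25.1). Then cos ∠QWL = WQ·WL / (|WQ||WL|), giving 36.9°.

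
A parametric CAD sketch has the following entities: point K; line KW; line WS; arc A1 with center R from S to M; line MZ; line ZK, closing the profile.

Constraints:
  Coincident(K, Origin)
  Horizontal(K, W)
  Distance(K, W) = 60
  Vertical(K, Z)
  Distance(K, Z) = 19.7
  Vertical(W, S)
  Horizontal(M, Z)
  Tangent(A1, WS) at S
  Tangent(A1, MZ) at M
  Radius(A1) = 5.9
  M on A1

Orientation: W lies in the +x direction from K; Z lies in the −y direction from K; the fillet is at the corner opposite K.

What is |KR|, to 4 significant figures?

55.83

K is at the origin; KW is horizontal with |KW| = 60.0 and W on the +x side, so W = (60.00, 0.000). K and Z share the same x with |KZ| = 19.7 and Z on the −y side, so Z = (0.000, -19.70). The virtual corner opposite K is at (60.00, -19.70). Since A1 is tangent to WS there, RS ⟂ WS and the tangent condition forces RM to be normal to MZ, with radius 5.9, so the center R sits 5.9 in from both sides at R = (54.10, -13.80). Then |KR| = |R − K| = 55.83.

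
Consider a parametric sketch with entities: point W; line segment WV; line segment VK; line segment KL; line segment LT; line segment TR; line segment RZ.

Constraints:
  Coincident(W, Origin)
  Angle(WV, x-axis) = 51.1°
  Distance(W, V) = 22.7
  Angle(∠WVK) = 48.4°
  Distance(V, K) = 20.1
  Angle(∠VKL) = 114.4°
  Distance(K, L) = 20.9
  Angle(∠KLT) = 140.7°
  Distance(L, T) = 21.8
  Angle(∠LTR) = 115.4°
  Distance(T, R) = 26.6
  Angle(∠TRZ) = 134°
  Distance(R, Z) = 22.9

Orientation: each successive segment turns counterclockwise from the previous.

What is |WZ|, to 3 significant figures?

39.6

∠LTR = 115.4° gives TR at -7.80° from the x-axis; with |TR| = 26.6, R = (19.4, -27.1). ∠TRZ = 134.0° gives RZ at 38.2° from the x-axis; with |RZ| = 22.9, Z = (37.4, -12.9). Then |WZ| = |Z − W| = 39.6.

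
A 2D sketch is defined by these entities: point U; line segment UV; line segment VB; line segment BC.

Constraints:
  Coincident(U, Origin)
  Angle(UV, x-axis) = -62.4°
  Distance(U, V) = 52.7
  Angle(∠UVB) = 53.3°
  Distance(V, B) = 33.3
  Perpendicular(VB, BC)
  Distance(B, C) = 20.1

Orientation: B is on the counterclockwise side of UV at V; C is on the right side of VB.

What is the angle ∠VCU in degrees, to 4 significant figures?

57.23°

U is at the origin; UV runs at -62.4° with length 52.7, so V = 52.7·(cos -62.4°, sin -62.4°) = (24.42, -46.70). ∠UVB = 53.3°, so VB runs at -62.4° + (180° − 53.3°) = 64.30° from the x-axis; with |VB| = 33.3, B = V + 33.3·(cos 64.30°, sin 64.30°) = (38.86, -16.70). The perpendicularity gives BC at right angles to VB; with |BC| = 20.1 on the right of VB, C = B + 20.1·(0.9011, -0.4337) = (56.97, -25.41). Then cos ∠VCU = CV·CU / (|CV||CU|), giving 57.23°.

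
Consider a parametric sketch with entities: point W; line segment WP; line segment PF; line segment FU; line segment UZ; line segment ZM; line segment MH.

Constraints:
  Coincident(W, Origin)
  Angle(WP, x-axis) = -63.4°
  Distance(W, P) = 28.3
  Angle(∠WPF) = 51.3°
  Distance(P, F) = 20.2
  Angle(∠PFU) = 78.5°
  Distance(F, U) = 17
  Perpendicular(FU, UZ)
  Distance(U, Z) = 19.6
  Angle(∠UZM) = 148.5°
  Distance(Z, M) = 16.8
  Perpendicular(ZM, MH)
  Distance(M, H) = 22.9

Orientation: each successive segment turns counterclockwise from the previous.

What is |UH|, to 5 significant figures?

35.823

∠UZM = 148.5° gives ZM at -71.700° from the x-axis; with |ZM| = 16.8, M = (5.3611, -38.103). ZM is perpendicular to MH, so MH runs at 18.300°; with |MH| = 22.9, H = (27.103, -30.913). Then |UH| = |H − U| = 35.823.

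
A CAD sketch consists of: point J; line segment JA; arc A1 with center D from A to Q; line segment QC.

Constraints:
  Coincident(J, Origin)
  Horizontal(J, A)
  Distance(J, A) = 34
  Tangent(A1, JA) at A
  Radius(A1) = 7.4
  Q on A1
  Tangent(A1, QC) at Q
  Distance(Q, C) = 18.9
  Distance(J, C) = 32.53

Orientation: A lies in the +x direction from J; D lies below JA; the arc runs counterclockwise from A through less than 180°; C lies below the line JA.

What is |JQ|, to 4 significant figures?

27.40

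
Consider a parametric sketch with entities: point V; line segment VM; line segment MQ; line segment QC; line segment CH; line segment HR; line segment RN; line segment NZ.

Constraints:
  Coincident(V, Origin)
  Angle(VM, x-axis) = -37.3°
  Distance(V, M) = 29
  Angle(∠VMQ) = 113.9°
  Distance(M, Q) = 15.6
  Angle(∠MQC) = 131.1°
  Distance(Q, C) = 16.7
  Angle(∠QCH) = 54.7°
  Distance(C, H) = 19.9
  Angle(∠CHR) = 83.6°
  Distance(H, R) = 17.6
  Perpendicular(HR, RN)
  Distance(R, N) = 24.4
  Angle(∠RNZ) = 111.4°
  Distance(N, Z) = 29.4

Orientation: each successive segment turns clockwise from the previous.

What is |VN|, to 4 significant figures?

52.10

∠CHR = 83.6° gives HR at -14.00° from the x-axis; with |HR| = 17.6, R = (24.38, -25.04). The perpendicularity gives RN at right angles to HR, so RN runs at -104.0°; with |RN| = 24.4, N = (18.47, -48.72). Then |VN| = |N − V| = 52.10.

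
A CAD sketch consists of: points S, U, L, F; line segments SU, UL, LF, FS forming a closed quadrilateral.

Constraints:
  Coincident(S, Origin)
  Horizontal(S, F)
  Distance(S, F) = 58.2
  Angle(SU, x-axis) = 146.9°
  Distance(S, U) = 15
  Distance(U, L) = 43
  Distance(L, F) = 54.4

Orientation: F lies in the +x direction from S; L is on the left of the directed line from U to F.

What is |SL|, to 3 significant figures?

42.0

Checks: |UL| = 43.00 ✓; |LF| = 54.40 ✓.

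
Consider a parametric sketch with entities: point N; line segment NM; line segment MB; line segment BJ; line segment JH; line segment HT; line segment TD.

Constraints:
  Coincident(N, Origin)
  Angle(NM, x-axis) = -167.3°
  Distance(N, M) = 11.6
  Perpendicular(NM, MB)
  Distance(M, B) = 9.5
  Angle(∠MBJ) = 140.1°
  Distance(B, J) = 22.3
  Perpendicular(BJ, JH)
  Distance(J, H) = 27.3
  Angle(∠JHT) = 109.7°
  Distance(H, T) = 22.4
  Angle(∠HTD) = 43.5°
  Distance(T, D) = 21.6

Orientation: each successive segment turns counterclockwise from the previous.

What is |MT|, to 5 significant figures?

29.987

N is at the origin; NM runs at -167.3° with length 11.6, so M = (-11.316, -2.5502). NM ⟂ MB, so MB runs at -77.300°; with |MB| = 9.5, B = (-9.2277, -11.818). ∠MBJ = 140.1° gives BJ at -37.400° from the x-axis; with |BJ| = 22.3, J = (8.4878, -25.362). The perpendicularity gives JH at right angles to BJ, so JH runs at 52.600°; with |JH| = 27.3, H = (25.069, -3.6748). ∠JHT = 109.7° gives HT at 122.90° from the x-axis; with |HT| = 22.4, T = (12.902, 15.133). Then |MT| = |T − M| = 29.987.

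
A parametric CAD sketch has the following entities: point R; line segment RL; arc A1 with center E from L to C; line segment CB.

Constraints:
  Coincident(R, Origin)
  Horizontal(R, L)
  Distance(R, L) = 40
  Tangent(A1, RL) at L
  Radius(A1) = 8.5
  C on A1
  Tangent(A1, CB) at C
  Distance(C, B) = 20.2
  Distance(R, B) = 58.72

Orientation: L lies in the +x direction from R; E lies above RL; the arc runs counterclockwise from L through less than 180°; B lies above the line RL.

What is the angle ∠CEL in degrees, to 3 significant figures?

78.5°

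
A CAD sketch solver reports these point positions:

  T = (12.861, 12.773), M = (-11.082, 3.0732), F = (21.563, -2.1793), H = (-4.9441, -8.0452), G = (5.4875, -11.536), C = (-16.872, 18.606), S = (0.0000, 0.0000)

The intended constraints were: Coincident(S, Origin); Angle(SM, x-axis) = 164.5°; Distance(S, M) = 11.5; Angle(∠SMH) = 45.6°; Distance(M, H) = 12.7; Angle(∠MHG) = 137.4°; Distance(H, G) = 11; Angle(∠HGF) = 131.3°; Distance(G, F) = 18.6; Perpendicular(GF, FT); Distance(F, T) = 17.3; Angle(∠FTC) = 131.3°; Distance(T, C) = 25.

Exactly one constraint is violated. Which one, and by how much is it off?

Distance(T, C) = 25 — off by 5.30.

S = (0.00, 0.00) ✓; SM at 164.5° ✓; |SM| = 11.50 ✓; ∠SMH = 45.60° ✓; |MH| = 12.70 ✓; ∠MHG = 137.4° ✓; |HG| = 11.00 ✓; ∠HGF = 131.3° ✓; |GF| = 18.60 ✓; ∠(GF, FT) = 90.00° ✓; |FT| = 17.30 ✓; ∠FTC = 131.3° ✓; |TC| = 30.30 ✗.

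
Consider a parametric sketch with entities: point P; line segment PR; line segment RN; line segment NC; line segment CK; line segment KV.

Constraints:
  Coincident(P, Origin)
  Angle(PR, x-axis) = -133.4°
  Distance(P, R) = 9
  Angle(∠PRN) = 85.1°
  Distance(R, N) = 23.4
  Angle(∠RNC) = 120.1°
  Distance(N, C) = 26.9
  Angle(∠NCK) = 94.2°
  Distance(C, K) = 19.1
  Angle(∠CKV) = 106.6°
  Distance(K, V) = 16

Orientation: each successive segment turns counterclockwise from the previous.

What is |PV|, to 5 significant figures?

16.946

P is at the origin; PR runs at -133.4° with length 9.0, so R = (-6.1838, -6.5392). ∠PRN = 85.1° gives RN at -38.500° from the x-axis; with |RN| = 23.4, N = (12.129, -21.106). ∠RNC = 120.1° gives NC at 21.400° from the x-axis; with |NC| = 26.9, C = (37.175, -11.291). ∠NCK = 94.2° gives CK at 107.20° from the x-axis; with |CK| = 19.1, K = (31.527, 6.9550). ∠CKV = 106.6° gives KV at -179.40° from the x-axis; with |KV| = 16.0, V = (15.527, 6.7874). Then |PV| = |V − P| = 16.946.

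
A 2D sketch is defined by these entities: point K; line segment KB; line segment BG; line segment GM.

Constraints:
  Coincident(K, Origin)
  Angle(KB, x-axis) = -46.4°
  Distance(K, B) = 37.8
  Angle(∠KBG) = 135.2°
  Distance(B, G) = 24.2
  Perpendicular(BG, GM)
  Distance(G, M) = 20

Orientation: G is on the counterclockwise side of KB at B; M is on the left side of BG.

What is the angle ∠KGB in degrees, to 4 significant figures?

27.57°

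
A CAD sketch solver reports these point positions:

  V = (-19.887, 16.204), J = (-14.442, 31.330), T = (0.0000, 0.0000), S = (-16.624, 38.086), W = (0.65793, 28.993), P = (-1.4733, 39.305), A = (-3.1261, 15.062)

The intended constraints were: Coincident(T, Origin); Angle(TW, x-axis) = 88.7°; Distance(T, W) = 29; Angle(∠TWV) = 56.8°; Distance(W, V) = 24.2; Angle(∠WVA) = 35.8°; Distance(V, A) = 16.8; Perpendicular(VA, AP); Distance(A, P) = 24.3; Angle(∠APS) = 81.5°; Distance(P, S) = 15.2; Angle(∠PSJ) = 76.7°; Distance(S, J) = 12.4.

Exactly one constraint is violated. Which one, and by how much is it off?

Distance(S, J) = 12.4 — off by 5.30.

T = (0.00, 0.00) ✓; TW at 88.70° ✓; |TW| = 29.00 ✓; ∠TWV = 56.80° ✓; |WV| = 24.20 ✓; ∠WVA = 35.80° ✓; |VA| = 16.80 ✓; ∠(VA, AP) = 90.00° ✓; |AP| = 24.30 ✓; ∠APS = 81.50° ✓; |PS| = 15.20 ✓; ∠PSJ = 76.70° ✓; |SJ| = 7.100 ✗.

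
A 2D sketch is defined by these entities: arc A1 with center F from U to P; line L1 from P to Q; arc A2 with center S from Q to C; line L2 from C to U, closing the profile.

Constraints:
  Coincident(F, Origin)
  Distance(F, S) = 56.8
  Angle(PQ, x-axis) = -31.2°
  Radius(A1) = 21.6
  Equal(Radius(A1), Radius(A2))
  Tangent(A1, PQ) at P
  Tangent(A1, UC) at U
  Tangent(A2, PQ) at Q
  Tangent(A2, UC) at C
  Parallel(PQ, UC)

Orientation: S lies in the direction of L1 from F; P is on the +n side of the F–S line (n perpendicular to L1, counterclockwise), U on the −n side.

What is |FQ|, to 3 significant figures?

60.8

Tangency of A1 to both parallel lines with radius 21.6 puts P and U at F ± 21.6·n: P = (11.2, 18.5), U = (-11.2, -18.5). Equal radii place Q and C the same way about S: Q = S + 21.6·n = (59.8, -10.9), C = S − 21.6·n = (37.4, -47.9). Then |FQ| = |Q − F| = 60.8.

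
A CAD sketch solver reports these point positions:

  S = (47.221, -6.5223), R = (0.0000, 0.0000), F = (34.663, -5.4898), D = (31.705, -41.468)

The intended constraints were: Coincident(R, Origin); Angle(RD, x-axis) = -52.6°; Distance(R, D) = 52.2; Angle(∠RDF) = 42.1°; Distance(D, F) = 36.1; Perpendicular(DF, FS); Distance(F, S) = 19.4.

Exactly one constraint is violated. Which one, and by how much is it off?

Distance(F, S) = 19.4 — off by 6.80.

R = (0.00, 0.00) ✓; RD at -52.60° ✓; |RD| = 52.20 ✓; ∠RDF = 42.10° ✓; |DF| = 36.10 ✓; ∠(DF, FS) = 90.00° ✓; |FS| = 12.60 ✗.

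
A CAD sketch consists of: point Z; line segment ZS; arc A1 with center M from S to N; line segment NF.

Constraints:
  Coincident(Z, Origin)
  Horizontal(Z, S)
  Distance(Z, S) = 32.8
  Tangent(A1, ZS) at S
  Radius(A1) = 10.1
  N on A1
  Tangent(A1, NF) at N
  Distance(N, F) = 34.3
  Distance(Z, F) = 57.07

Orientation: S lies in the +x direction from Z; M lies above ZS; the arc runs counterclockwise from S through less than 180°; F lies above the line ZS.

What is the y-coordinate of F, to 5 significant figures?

45.836

Checks: |MN| = 10.10 ✓; ∠(MN, NF) = 90.00° ✓; |NF| = 34.30 ✓; |ZF| = 57.07 ✓.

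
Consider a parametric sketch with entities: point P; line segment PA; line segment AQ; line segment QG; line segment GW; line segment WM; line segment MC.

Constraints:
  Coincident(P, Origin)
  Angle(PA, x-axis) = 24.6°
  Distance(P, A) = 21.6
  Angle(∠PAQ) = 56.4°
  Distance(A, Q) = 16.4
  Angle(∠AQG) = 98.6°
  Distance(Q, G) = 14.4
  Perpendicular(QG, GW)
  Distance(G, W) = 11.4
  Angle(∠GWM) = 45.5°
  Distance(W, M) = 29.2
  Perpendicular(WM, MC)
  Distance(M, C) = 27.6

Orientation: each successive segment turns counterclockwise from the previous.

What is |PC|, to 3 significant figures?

36.1

P is at the origin; PA runs at 24.6° with length 21.6, so A = (19.6, 8.99). ∠PAQ = 56.4° gives AQ at 148° from the x-axis; with |AQ| = 16.4, Q = (5.70, 17.6). ∠AQG = 98.6° gives QG at -130° from the x-axis; with |QG| = 14.4, G = (-3.63, 6.67). The perpendicularity gives GW at right angles to QG, so GW runs at -40.4°; with |GW| = 11.4, W = (5.05, -0.721). ∠GWM = 45.5° gives WM at 94.1° from the x-axis; with |WM| = 29.2, M = (2.96, 28.4). WM is perpendicular to MC, so MC runs at -176°; with |MC| = 27.6, C = (-24.6, 26.4). Then |PC| = |C − P| = 36.1.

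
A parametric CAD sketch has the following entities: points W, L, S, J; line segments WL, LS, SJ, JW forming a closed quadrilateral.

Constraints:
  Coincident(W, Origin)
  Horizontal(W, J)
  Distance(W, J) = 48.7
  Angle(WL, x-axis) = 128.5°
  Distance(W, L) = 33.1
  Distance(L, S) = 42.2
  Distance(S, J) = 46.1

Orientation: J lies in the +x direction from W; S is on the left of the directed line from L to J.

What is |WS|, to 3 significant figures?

41.6

W is at the origin; W and J share the same y with |WJ| = 48.7 and J in +x, so J = (48.7, 0). WL runs at 128.5° with |WL| = 33.1, so L = (-20.6, 25.9). S is determined by |LS| = 42.2 and |SJ| = 46.1 together: it lies at the intersection of circle(L, 42.2) and circle(J, 46.1). With |LJ| = 74.0, the foot of the radical line on LJ is 34.7 from L and the perpendicular offset is √(42.2² − 34.7²) = 24.1. Taking the left-of-LJ solution: S = (20.3, 36.3).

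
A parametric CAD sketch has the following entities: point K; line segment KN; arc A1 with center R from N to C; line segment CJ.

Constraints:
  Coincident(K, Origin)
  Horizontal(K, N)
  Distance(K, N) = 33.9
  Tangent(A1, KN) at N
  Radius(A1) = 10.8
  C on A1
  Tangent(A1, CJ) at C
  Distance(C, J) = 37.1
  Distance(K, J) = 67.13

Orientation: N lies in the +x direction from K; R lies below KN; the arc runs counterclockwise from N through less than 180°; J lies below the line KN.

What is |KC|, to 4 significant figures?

30.81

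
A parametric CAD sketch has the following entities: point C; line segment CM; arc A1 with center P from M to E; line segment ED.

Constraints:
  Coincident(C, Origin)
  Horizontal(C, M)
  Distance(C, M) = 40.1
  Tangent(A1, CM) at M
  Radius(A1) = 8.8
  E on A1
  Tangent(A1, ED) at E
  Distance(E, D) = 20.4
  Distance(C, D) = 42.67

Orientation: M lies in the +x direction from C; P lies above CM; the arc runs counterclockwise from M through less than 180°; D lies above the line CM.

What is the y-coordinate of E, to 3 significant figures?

15.2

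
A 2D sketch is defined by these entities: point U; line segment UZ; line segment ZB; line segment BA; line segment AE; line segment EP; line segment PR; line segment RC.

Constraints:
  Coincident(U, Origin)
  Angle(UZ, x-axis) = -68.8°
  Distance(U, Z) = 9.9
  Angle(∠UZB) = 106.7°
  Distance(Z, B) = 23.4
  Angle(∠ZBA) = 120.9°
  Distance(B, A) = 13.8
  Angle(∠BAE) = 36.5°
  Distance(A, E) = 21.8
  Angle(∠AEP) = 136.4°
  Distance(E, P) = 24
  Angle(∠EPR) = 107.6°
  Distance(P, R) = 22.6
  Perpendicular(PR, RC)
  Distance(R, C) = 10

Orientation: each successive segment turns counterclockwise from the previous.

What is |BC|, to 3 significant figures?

26.0

U is at the origin; UZ runs at -68.8° with length 9.9, so Z = (3.58, -9.23). ∠UZB = 106.7° gives ZB at 4.50° from the x-axis; with |ZB| = 23.4, B = (26.9, -7.39). ∠ZBA = 120.9° gives BA at 63.6° from the x-axis; with |BA| = 13.8, A = (33.0, 4.97). ∠BAE = 36.5° gives AE at -153° from the x-axis; with |AE| = 21.8, E = (13.6, -4.96). ∠AEP = 136.4° gives EP at -109° from the x-axis; with |EP| = 24.0, P = (5.70, -27.6). ∠EPR = 107.6° gives PR at -36.9° from the x-axis; with |PR| = 22.6, R = (23.8, -41.2). PR ⟂ RC, so RC runs at 53.1°; with |RC| = 10.0, C = (29.8, -33.2). Then |BC| = |C − B| = 26.0.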